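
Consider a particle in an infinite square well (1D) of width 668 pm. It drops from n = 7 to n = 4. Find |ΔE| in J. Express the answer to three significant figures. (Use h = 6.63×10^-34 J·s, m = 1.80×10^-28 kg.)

E_1 = h²/(8mL²) = 6.841×10^-22 J.
|ΔE| = |7² − 4²|·E_1 = 33·6.841×10^-22 J = 2.26×10^-20 J.

|ΔE| = 2.26×10^-20 J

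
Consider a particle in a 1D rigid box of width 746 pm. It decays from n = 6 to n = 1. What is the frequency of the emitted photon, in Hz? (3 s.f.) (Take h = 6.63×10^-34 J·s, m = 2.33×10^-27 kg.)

f = 2.24×10^12 Hz

E_1 = h²/(8mL²) = 4.237×10^-23 J and ΔE = (6² − 1²)E_1 = 1.483×10^-21 J.
f = ΔE/h = 1.483×10^-21/6.63×10^-34 = 2.24×10^12 Hz.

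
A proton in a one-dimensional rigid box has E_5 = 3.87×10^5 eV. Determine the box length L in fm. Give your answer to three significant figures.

From E_n = n²h²/(8m_pL²), L = n·h/√(8m_pE_n).
E_5 = 3.87×10^5 eV = 6.200×10^-14 J, so L = 5·6.626×10^-34/√(8·1.673×10^-27·6.200×10^-14) = 1.15×10^-13 m = 115 fm.

L = 115 fm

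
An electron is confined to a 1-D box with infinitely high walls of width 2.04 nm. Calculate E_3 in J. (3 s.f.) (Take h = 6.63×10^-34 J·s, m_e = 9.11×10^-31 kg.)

E_3 = 1.30×10^-19 J

For an infinite well E_n = n²h²/(8m_eL²), so E_1 = h²/(8m_eL²) = (6.63×10^-34)²/(8·9.11×10^-31·(2.04×10^-9 m)²) = 1.449×10^-20 J.
Then E_3 = 3²·E_1 = 9·1.449×10^-20 J = 1.30×10^-19 J.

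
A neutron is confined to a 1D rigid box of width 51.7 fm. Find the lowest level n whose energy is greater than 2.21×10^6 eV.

E_1 = h²/(8m_nL²) = 1.226×10^-14 J = 7.653×10^4 eV.
Need n² > 2.21×10^6/7.653×10^4 = 28.88, i.e. n > 5.374.
The smallest integer satisfying this is n = 6.

n = 6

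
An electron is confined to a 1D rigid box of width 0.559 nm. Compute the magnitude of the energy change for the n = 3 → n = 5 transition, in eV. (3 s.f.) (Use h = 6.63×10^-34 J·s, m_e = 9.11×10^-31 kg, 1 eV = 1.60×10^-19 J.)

|ΔE| = 19.3 eV

E_1 = h²/(8m_eL²) = 1.930×10^-19 J.
|ΔE| = |3² − 5²|·E_1 = 16·1.930×10^-19 J = 3.088×10^-18 J = 19.3 eV.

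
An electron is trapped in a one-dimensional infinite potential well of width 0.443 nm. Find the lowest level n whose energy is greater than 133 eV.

E_1 = h²/(8m_eL²) = 3.070×10^-19 J = 1.916 eV.
Need n² > 133/1.916 = 69.42, i.e. n > 8.332.
The smallest integer satisfying this is n = 9.

n = 9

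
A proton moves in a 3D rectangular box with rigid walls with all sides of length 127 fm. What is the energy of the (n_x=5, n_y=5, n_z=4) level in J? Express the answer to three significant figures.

For a 3D rectangular well E = (h²/8m_p)·Σ n_i²/L_i² = (6.626×10^-34)²/(8·1.673×10^-27) · [5²/(127 fm)² + 5²/(127 fm)² + 4²/(127 fm)²].
Evaluating gives E = 1.34×10^-13 J.

E = 1.34×10^-13 J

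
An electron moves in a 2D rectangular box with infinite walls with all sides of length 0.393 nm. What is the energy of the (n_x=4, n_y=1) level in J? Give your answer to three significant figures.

For a 2D rectangular well E = (h²/8m_e)·Σ n_i²/L_i² = (6.626×10^-34)²/(8·9.109×10^-31) · [4²/(0.393 nm)² + 1²/(0.393 nm)²].
Evaluating gives E = 6.63×10^-18 J.

E = 6.63×10^-18 J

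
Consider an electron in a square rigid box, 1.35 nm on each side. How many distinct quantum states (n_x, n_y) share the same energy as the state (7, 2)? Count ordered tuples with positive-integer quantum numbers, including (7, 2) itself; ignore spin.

The level has n_x² + n_y² = 53. The ordered positive-integer solutions are (2, 7), (7, 2).
That gives 2 states.

degeneracy = 2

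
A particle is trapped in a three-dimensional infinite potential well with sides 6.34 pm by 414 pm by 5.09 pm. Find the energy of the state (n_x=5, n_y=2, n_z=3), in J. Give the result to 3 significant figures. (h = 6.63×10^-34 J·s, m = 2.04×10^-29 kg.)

E = 2.61×10^-15 J

For a 3D rectangular well E = (h²/8m)·Σ n_i²/L_i² = (6.63×10^-34)²/(8·2.04×10^-29) · [5²/(6.34 pm)² + 2²/(414 pm)² + 3²/(5.09 pm)²].
Evaluating gives E = 2.61×10^-15 J.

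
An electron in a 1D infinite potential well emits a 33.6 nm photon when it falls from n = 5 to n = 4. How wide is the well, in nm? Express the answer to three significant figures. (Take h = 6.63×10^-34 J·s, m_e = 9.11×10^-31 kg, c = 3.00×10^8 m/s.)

L = 0.303 nm

The photon carries ΔE = hc/λ = 6.63×10^-34·3.00×10^8/3.36×10^-8 m = 5.920×10^-18 J.
Since ΔE = (5² − 4²)E_1, E_1 = 6.578×10^-19 J, and L = h/√(8m_eE_1) = 3.03×10^-10 m = 0.303 nm.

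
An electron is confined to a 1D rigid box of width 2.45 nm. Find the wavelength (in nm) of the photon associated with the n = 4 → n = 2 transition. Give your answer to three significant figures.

E_1 = h²/(8m_eL²) = 1.004×10^-20 J, so ΔE = (4² − 2²)E_1 = 1.205×10^-19 J.
λ = hc/ΔE = (6.626×10^-34·2.998×10^8)/1.205×10^-19 = 1.65×10^-6 m = 1.65×10^3 nm.

λ = 1.65×10^3 nm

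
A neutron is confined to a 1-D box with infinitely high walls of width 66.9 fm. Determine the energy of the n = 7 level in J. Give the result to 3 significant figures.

For an infinite well E_n = n²h²/(8m_nL²), so E_1 = h²/(8m_nL²) = (6.626×10^-34)²/(8·1.675×10^-27·(6.69×10^-14 m)²) = 7.321×10^-15 J.
Then E_7 = 7²·E_1 = 49·7.321×10^-15 J = 3.59×10^-13 J.

E_7 = 3.59×10^-13 J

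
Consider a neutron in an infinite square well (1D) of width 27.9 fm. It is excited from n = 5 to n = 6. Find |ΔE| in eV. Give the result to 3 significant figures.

E_1 = h²/(8m_nL²) = 4.209×10^-14 J.
|ΔE| = |5² − 6²|·E_1 = 11·4.209×10^-14 J = 4.630×10^-13 J = 2.89×10^6 eV.

|ΔE| = 2.89×10^6 eV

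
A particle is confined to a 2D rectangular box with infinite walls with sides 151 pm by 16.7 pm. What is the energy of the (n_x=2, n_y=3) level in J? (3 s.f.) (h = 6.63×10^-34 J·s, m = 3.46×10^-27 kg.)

For a 2D rectangular well E = (h²/8m)·Σ n_i²/L_i² = (6.63×10^-34)²/(8·3.46×10^-27) · [2²/(151 pm)² + 3²/(16.7 pm)²].
Evaluating gives E = 5.15×10^-19 J.

E = 5.15×10^-19 J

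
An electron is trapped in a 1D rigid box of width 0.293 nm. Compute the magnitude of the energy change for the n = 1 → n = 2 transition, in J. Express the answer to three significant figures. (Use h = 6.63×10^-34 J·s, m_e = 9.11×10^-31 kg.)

E_1 = h²/(8m_eL²) = 7.026×10^-19 J.
|ΔE| = |1² − 2²|·E_1 = 3·7.026×10^-19 J = 2.11×10^-18 J.

|ΔE| = 2.11×10^-18 J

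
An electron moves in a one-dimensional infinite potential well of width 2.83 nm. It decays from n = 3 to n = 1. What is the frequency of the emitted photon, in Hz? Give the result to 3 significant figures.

E_1 = h²/(8m_eL²) = 7.523×10^-21 J and ΔE = (3² − 1²)E_1 = 6.018×10^-20 J.
f = ΔE/h = 6.018×10^-20/6.626×10^-34 = 9.08×10^13 Hz.

f = 9.08×10^13 Hz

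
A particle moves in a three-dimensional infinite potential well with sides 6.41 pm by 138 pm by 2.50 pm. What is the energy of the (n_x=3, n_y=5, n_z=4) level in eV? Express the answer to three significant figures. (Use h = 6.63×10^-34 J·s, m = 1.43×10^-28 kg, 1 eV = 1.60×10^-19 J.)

For a 3D rectangular well E = (h²/8m)·Σ n_i²/L_i² = (6.63×10^-34)²/(8·1.43×10^-28) · [3²/(6.41 pm)² + 5²/(138 pm)² + 4²/(2.50 pm)²].
Evaluating gives E = 1.068×10^-15 J = 6.68×10^3 eV.

E = 6.68×10^3 eV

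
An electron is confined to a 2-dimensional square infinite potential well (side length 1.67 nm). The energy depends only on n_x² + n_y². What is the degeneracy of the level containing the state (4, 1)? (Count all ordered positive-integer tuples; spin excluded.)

The level has n_x² + n_y² = 17. The ordered positive-integer solutions are (1, 4), (4, 1).
That gives 2 states.

degeneracy = 2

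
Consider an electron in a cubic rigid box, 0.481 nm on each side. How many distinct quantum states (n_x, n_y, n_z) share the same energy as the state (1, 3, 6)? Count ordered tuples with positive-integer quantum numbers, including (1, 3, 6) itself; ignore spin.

The level has n_x² + n_y² + n_z² = 46. The ordered positive-integer solutions are (1, 3, 6), (1, 6, 3), (3, 1, 6), (3, 6, 1), (6, 1, 3), (6, 3, 1).
That gives 6 states.

degeneracy = 6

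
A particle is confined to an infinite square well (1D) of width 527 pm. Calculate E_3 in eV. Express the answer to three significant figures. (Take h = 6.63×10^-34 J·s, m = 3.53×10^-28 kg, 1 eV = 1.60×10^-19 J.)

E_3 = 0.0315 eV

For an infinite well E_n = n²h²/(8mL²), so E_1 = h²/(8mL²) = (6.63×10^-34)²/(8·3.53×10^-28·(5.27×10^-10 m)²) = 5.605×10^-22 J.
Then E_3 = 3²·E_1 = 9·5.605×10^-22 J = 5.044×10^-21 J.
Converting, E_3 = 5.044×10^-21 J / (1.60×10^-19 J/eV) = 0.0315 eV.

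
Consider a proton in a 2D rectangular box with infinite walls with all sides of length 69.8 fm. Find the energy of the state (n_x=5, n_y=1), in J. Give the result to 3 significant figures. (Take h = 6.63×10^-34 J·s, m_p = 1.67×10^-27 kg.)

For a 2D rectangular well E = (h²/8m_p)·Σ n_i²/L_i² = (6.63×10^-34)²/(8·1.67×10^-27) · [5²/(69.8 fm)² + 1²/(69.8 fm)²].
Evaluating gives E = 1.76×10^-13 J.

E = 1.76×10^-13 J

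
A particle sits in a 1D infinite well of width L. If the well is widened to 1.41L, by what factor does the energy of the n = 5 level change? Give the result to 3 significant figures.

0.503

E_n ∝ 1/L², so the energy scales by 1/1.41² = 0.503.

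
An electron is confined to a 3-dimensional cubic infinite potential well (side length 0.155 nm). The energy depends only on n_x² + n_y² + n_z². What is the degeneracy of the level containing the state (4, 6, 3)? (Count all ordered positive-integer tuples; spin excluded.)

degeneracy = 6

The level has n_x² + n_y² + n_z² = 61. The ordered positive-integer solutions are (3, 4, 6), (3, 6, 4), (4, 3, 6), (4, 6, 3), (6, 3, 4), (6, 4, 3).
That gives 6 states.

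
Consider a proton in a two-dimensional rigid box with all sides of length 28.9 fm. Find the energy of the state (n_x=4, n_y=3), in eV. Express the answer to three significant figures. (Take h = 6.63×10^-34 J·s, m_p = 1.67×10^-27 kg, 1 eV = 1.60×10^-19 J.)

For a 2D rectangular well E = (h²/8m_p)·Σ n_i²/L_i² = (6.63×10^-34)²/(8·1.67×10^-27) · [4²/(28.9 fm)² + 3²/(28.9 fm)²].
Evaluating gives E = 9.848×10^-13 J = 6.16×10^6 eV.

E = 6.16×10^6 eV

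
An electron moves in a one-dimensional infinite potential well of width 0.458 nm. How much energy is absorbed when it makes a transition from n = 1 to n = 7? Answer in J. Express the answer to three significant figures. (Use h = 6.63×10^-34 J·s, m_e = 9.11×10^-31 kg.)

E_1 = h²/(8m_eL²) = 2.875×10^-19 J.
|ΔE| = |1² − 7²|·E_1 = 48·2.875×10^-19 J = 1.38×10^-17 J.

|ΔE| = 1.38×10^-17 J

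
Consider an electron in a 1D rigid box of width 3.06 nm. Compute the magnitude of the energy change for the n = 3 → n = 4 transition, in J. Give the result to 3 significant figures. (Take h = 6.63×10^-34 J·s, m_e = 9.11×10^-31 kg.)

|ΔE| = 4.51×10^-20 J

E_1 = h²/(8m_eL²) = 6.441×10^-21 J.
|ΔE| = |3² − 4²|·E_1 = 7·6.441×10^-21 J = 4.51×10^-20 J.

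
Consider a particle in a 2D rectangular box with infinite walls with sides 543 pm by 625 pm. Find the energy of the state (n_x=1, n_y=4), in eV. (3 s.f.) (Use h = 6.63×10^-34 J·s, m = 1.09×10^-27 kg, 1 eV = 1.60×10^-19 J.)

E = 0.0140 eV

For a 2D rectangular well E = (h²/8m)·Σ n_i²/L_i² = (6.63×10^-34)²/(8·1.09×10^-27) · [1²/(543 pm)² + 4²/(625 pm)²].
Evaluating gives E = 2.236×10^-21 J = 0.0140 eV.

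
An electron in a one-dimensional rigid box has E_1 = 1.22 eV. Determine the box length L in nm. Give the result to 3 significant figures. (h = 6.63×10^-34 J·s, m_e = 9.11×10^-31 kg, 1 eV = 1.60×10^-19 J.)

L = 0.556 nm

From E_n = n²h²/(8m_eL²), L = n·h/√(8m_eE_n).
E_1 = 1.22 eV = 1.952×10^-19 J, so L = 1·6.63×10^-34/√(8·9.11×10^-31·1.952×10^-19) = 5.56×10^-10 m = 0.556 nm.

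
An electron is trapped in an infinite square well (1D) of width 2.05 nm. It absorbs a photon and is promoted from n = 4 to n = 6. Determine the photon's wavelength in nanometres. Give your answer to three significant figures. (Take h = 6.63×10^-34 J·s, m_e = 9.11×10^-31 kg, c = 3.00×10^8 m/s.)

λ = 693 nm

E_1 = h²/(8m_eL²) = 1.435×10^-20 J, so ΔE = (6² − 4²)E_1 = 2.870×10^-19 J.
λ = hc/ΔE = (6.63×10^-34·3.00×10^8)/2.870×10^-19 = 6.93×10^-7 m = 693 nm.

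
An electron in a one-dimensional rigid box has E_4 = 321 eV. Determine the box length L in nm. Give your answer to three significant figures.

From E_n = n²h²/(8m_eL²), L = n·h/√(8m_eE_n).
E_4 = 321 eV = 5.142×10^-17 J, so L = 4·6.626×10^-34/√(8·9.109×10^-31·5.142×10^-17) = 1.37×10^-10 m = 0.137 nm.

L = 0.137 nm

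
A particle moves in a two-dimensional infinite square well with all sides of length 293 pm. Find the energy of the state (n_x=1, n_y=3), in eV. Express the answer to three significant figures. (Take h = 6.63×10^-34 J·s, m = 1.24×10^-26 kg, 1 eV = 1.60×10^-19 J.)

For a 2D rectangular well E = (h²/8m)·Σ n_i²/L_i² = (6.63×10^-34)²/(8·1.24×10^-26) · [1²/(293 pm)² + 3²/(293 pm)²].
Evaluating gives E = 5.162×10^-22 J = 0.00323 eV.

E = 0.00323 eV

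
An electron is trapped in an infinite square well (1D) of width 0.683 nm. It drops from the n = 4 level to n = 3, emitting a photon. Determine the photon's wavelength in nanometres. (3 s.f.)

E_1 = h²/(8m_eL²) = 1.292×10^-19 J, so ΔE = (4² − 3²)E_1 = 9.044×10^-19 J.
λ = hc/ΔE = (6.626×10^-34·2.998×10^8)/9.044×10^-19 = 2.20×10^-7 m = 220 nm.

λ = 220 nm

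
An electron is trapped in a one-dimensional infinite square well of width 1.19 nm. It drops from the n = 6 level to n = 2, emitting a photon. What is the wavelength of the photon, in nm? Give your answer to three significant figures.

λ = 146 nm

E_1 = h²/(8m_eL²) = 4.254×10^-20 J, so ΔE = (6² − 2²)E_1 = 1.361×10^-18 J.
λ = hc/ΔE = (6.626×10^-34·2.998×10^8)/1.361×10^-18 = 1.46×10^-7 m = 146 nm.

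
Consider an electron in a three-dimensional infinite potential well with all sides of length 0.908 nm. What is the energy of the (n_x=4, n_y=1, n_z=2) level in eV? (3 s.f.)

For a 3D rectangular well E = (h²/8m_e)·Σ n_i²/L_i² = (6.626×10^-34)²/(8·9.109×10^-31) · [4²/(0.908 nm)² + 1²/(0.908 nm)² + 2²/(0.908 nm)²].
Evaluating gives E = 1.535×10^-18 J = 9.58 eV.

E = 9.58 eV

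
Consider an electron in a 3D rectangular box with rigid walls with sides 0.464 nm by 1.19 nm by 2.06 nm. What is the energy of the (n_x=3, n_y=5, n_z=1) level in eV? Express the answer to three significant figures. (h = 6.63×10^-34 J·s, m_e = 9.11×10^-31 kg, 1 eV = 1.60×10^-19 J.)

E = 22.5 eV

For a 3D rectangular well E = (h²/8m_e)·Σ n_i²/L_i² = (6.63×10^-34)²/(8·9.11×10^-31) · [3²/(0.464 nm)² + 5²/(1.19 nm)² + 1²/(2.06 nm)²].
Evaluating gives E = 3.600×10^-18 J = 22.5 eV.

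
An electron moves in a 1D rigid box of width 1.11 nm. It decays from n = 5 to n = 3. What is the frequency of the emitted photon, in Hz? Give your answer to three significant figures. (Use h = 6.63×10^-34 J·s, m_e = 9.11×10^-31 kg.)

E_1 = h²/(8m_eL²) = 4.895×10^-20 J and ΔE = (5² − 3²)E_1 = 7.832×10^-19 J.
f = ΔE/h = 7.832×10^-19/6.63×10^-34 = 1.18×10^15 Hz.

f = 1.18×10^15 Hz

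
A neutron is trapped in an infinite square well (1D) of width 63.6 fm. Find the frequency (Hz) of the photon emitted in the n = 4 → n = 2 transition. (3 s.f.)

E_1 = h²/(8m_nL²) = 8.100×10^-15 J and ΔE = (4² − 2²)E_1 = 9.720×10^-14 J.
f = ΔE/h = 9.720×10^-14/6.626×10^-34 = 1.47×10^20 Hz.

f = 1.47×10^20 Hz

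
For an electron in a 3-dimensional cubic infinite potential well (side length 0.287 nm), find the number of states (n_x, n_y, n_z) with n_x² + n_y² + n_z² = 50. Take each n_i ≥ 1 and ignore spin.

The level has n_x² + n_y² + n_z² = 50. The ordered positive-integer solutions are (3, 4, 5), (3, 5, 4), (4, 3, 5), (4, 5, 3), (5, 3, 4), (5, 4, 3).
That gives 6 states.

degeneracy = 6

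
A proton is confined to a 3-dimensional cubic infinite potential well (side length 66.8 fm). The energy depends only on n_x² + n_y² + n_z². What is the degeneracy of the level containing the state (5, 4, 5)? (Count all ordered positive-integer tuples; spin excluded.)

degeneracy = 12

The level has n_x² + n_y² + n_z² = 66. The ordered positive-integer solutions are (1, 1, 8), (1, 4, 7), (1, 7, 4), (1, 8, 1), (4, 1, 7), (4, 5, 5), (4, 7, 1), (5, 4, 5), (5, 5, 4), (7, 1, 4), (7, 4, 1), (8, 1, 1).
That gives 12 states.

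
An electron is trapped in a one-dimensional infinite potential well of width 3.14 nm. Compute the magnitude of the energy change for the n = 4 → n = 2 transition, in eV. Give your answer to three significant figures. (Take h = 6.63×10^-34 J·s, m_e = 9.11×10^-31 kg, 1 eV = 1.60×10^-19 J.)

|ΔE| = 0.459 eV

E_1 = h²/(8m_eL²) = 6.117×10^-21 J.
|ΔE| = |4² − 2²|·E_1 = 12·6.117×10^-21 J = 7.340×10^-20 J = 0.459 eV.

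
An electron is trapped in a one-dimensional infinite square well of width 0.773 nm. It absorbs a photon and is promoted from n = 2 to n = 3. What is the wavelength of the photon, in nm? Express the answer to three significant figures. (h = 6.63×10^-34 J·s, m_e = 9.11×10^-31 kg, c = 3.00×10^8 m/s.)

λ = 394 nm

E_1 = h²/(8m_eL²) = 1.009×10^-19 J, so ΔE = (3² − 2²)E_1 = 5.045×10^-19 J.
λ = hc/ΔE = (6.63×10^-34·3.00×10^8)/5.045×10^-19 = 3.94×10^-7 m = 394 nm.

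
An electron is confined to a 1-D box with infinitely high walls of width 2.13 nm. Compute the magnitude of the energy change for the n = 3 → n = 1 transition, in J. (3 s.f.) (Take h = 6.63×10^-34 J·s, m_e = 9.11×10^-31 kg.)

E_1 = h²/(8m_eL²) = 1.329×10^-20 J.
|ΔE| = |3² − 1²|·E_1 = 8·1.329×10^-20 J = 1.06×10^-19 J.

|ΔE| = 1.06×10^-19 J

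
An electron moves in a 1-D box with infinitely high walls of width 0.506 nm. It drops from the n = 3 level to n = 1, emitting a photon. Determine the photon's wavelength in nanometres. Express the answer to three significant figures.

λ = 106 nm

E_1 = h²/(8m_eL²) = 2.353×10^-19 J, so ΔE = (3² − 1²)E_1 = 1.882×10^-18 J.
λ = hc/ΔE = (6.626×10^-34·2.998×10^8)/1.882×10^-18 = 1.06×10^-7 m = 106 nm.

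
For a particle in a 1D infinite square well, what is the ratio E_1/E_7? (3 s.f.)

E_n ∝ n², so E_1/E_7 = 1²/7² = 1/49 = 0.0204.

0.0204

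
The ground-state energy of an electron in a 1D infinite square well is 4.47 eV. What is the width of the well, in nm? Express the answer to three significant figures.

From E_n = n²h²/(8m_eL²), L = n·h/√(8m_eE_n).
E_1 = 4.47 eV = 7.161×10^-19 J, so L = 1·6.626×10^-34/√(8·9.109×10^-31·7.161×10^-19) = 2.90×10^-10 m = 0.290 nm.

L = 0.290 nm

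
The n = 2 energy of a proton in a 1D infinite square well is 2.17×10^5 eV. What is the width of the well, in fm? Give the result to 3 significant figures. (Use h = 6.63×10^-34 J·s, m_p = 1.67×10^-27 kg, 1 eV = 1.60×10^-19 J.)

L = 61.6 fm

From E_n = n²h²/(8m_pL²), L = n·h/√(8m_pE_n).
E_2 = 2.17×10^5 eV = 3.472×10^-14 J, so L = 2·6.63×10^-34/√(8·1.67×10^-27·3.472×10^-14) = 6.16×10^-14 m = 61.6 fm.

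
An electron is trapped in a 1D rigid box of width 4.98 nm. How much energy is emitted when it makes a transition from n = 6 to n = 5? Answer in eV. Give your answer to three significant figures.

E_1 = h²/(8m_eL²) = 2.429×10^-21 J.
|ΔE| = |6² − 5²|·E_1 = 11·2.429×10^-21 J = 2.672×10^-20 J = 0.167 eV.

|ΔE| = 0.167 eV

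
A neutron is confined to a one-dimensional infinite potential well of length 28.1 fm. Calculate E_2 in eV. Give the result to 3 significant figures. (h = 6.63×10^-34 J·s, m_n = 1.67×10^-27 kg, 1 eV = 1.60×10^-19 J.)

For an infinite well E_n = n²h²/(8m_nL²), so E_1 = h²/(8m_nL²) = (6.63×10^-34)²/(8·1.67×10^-27·(2.81×10^-14 m)²) = 4.167×10^-14 J.
Then E_2 = 2²·E_1 = 4·4.167×10^-14 J = 1.667×10^-13 J.
Converting, E_2 = 1.667×10^-13 J / (1.60×10^-19 J/eV) = 1.04×10^6 eV.

E_2 = 1.04×10^6 eV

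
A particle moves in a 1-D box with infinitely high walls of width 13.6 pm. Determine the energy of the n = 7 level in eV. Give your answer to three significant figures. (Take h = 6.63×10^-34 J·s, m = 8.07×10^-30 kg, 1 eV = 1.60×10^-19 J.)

For an infinite well E_n = n²h²/(8mL²), so E_1 = h²/(8mL²) = (6.63×10^-34)²/(8·8.07×10^-30·(1.36×10^-11 m)²) = 3.681×10^-17 J.
Then E_7 = 7²·E_1 = 49·3.681×10^-17 J = 1.804×10^-15 J.
Converting, E_7 = 1.804×10^-15 J / (1.60×10^-19 J/eV) = 1.13×10^4 eV.

E_7 = 1.13×10^4 eV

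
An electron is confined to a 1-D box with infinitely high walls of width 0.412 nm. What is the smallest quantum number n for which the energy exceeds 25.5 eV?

E_1 = h²/(8m_eL²) = 3.549×10^-19 J = 2.215 eV.
Need n² > 25.5/2.215 = 11.51, i.e. n > 3.393.
The smallest integer satisfying this is n = 4.

n = 4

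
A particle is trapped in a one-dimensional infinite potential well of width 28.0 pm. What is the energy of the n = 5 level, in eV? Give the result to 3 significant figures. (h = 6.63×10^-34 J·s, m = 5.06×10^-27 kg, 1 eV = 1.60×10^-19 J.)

For an infinite well E_n = n²h²/(8mL²), so E_1 = h²/(8mL²) = (6.63×10^-34)²/(8·5.06×10^-27·(2.80×10^-11 m)²) = 1.385×10^-20 J.
Then E_5 = 5²·E_1 = 25·1.385×10^-20 J = 3.462×10^-19 J.
Converting, E_5 = 3.462×10^-19 J / (1.60×10^-19 J/eV) = 2.16 eV.

E_5 = 2.16 eV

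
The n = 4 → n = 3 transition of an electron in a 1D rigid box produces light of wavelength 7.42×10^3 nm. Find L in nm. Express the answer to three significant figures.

The photon carries ΔE = hc/λ = 6.626×10^-34·2.998×10^8/7.42×10^-6 m = 2.677×10^-20 J.
Since ΔE = (4² − 3²)E_1, E_1 = 3.824×10^-21 J, and L = h/√(8m_eE_1) = 3.97×10^-9 m = 3.97 nm.

L = 3.97 nm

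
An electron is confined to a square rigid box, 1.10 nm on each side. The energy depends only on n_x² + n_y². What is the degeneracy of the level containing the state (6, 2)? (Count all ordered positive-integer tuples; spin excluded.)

degeneracy = 2

The level has n_x² + n_y² = 40. The ordered positive-integer solutions are (2, 6), (6, 2).
That gives 2 states.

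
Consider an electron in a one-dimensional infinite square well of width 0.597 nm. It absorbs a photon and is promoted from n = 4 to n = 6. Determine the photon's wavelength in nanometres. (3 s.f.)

E_1 = h²/(8m_eL²) = 1.690×10^-19 J, so ΔE = (6² − 4²)E_1 = 3.380×10^-18 J.
λ = hc/ΔE = (6.626×10^-34·2.998×10^8)/3.380×10^-18 = 5.88×10^-8 m = 58.8 nm.

λ = 58.8 nm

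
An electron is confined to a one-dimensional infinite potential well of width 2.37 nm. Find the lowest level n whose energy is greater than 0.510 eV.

n = 3

E_1 = h²/(8m_eL²) = 1.073×10^-20 J = 0.06698 eV.
Need n² > 0.510/0.06698 = 7.614, i.e. n > 2.759.
The smallest integer satisfying this is n = 3.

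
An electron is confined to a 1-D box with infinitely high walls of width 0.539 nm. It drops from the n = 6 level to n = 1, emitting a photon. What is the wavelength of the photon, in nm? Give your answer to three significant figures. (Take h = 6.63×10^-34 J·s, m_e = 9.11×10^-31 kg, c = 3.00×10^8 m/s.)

λ = 27.4 nm

E_1 = h²/(8m_eL²) = 2.076×10^-19 J, so ΔE = (6² − 1²)E_1 = 7.266×10^-18 J.
λ = hc/ΔE = (6.63×10^-34·3.00×10^8)/7.266×10^-18 = 2.74×10^-8 m = 27.4 nm.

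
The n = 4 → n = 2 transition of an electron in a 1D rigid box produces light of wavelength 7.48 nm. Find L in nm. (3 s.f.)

The photon carries ΔE = hc/λ = 6.626×10^-34·2.998×10^8/7.48×10^-9 m = 2.656×10^-17 J.
Since ΔE = (4² − 2²)E_1, E_1 = 2.213×10^-18 J, and L = h/√(8m_eE_1) = 1.65×10^-10 m = 0.165 nm.

L = 0.165 nm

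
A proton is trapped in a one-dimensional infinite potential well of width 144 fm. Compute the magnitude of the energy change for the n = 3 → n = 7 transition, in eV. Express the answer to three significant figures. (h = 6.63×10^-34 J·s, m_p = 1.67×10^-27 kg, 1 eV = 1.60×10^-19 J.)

E_1 = h²/(8m_pL²) = 1.587×10^-15 J.
|ΔE| = |3² − 7²|·E_1 = 40·1.587×10^-15 J = 6.348×10^-14 J = 3.97×10^5 eV.

|ΔE| = 3.97×10^5 eV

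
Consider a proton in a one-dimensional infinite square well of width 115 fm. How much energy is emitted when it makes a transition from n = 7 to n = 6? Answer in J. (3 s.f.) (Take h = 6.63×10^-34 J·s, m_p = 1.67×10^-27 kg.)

E_1 = h²/(8m_pL²) = 2.488×10^-15 J.
|ΔE| = |7² − 6²|·E_1 = 13·2.488×10^-15 J = 3.23×10^-14 J.

|ΔE| = 3.23×10^-14 J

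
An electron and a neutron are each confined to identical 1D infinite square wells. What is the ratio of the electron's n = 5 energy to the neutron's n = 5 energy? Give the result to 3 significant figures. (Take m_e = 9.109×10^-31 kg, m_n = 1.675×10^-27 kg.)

E_n ∝ 1/m at fixed n and L, so the ratio is m_n/m_e = 1.675×10^-27/9.109×10^-31 = 1.84×10^3.

1.84×10^3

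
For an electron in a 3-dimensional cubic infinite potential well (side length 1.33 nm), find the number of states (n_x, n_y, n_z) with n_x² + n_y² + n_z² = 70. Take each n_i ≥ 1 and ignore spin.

The level has n_x² + n_y² + n_z² = 70. The ordered positive-integer solutions are (3, 5, 6), (3, 6, 5), (5, 3, 6), (5, 6, 3), (6, 3, 5), (6, 5, 3).
That gives 6 states.

degeneracy = 6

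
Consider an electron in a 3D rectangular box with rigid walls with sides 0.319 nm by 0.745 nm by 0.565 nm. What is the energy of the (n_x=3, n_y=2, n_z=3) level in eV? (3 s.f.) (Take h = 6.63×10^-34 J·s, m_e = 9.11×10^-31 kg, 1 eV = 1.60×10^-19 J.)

E = 46.7 eV

For a 3D rectangular well E = (h²/8m_e)·Σ n_i²/L_i² = (6.63×10^-34)²/(8·9.11×10^-31) · [3²/(0.319 nm)² + 2²/(0.745 nm)² + 3²/(0.565 nm)²].
Evaluating gives E = 7.469×10^-18 J = 46.7 eV.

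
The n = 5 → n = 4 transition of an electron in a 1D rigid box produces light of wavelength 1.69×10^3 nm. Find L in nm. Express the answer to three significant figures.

L = 2.15 nm

The photon carries ΔE = hc/λ = 6.626×10^-34·2.998×10^8/1.69×10^-6 m = 1.175×10^-19 J.
Since ΔE = (5² − 4²)E_1, E_1 = 1.306×10^-20 J, and L = h/√(8m_eE_1) = 2.15×10^-9 m = 2.15 nm.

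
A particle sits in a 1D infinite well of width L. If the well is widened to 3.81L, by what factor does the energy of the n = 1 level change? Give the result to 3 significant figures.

E_n ∝ 1/L², so the energy scales by 1/3.81² = 0.0689.

0.0689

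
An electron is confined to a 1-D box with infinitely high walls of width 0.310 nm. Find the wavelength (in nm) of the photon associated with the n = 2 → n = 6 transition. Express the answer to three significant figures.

λ = 9.90 nm

E_1 = h²/(8m_eL²) = 6.269×10^-19 J, so ΔE = (6² − 2²)E_1 = 2.006×10^-17 J.
λ = hc/ΔE = (6.626×10^-34·2.998×10^8)/2.006×10^-17 = 9.90×10^-9 m = 9.90 nm.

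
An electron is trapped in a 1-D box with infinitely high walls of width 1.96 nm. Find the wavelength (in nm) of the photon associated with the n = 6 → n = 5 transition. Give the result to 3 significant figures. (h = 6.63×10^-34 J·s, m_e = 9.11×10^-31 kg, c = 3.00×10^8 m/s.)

E_1 = h²/(8m_eL²) = 1.570×10^-20 J, so ΔE = (6² − 5²)E_1 = 1.727×10^-19 J.
λ = hc/ΔE = (6.63×10^-34·3.00×10^8)/1.727×10^-19 = 1.15×10^-6 m = 1.15×10^3 nm.

λ = 1.15×10^3 nm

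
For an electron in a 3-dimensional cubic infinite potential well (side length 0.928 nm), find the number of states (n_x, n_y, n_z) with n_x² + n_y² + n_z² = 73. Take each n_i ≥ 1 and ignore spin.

The level has n_x² + n_y² + n_z² = 73. The ordered positive-integer solutions are (1, 6, 6), (6, 1, 6), (6, 6, 1).
That gives 3 states.

degeneracy = 3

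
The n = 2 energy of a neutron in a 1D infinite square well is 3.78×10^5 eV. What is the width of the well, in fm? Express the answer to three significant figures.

From E_n = n²h²/(8m_nL²), L = n·h/√(8m_nE_n).
E_2 = 3.78×10^5 eV = 6.056×10^-14 J, so L = 2·6.626×10^-34/√(8·1.675×10^-27·6.056×10^-14) = 4.65×10^-14 m = 46.5 fm.

L = 46.5 fm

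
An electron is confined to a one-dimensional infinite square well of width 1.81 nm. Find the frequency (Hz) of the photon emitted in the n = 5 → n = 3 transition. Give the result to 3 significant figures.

f = 4.44×10^14 Hz

E_1 = h²/(8m_eL²) = 1.839×10^-20 J and ΔE = (5² − 3²)E_1 = 2.942×10^-19 J.
f = ΔE/h = 2.942×10^-19/6.626×10^-34 = 4.44×10^14 Hz.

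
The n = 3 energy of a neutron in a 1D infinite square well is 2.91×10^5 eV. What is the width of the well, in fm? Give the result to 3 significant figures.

L = 79.5 fm

From E_n = n²h²/(8m_nL²), L = n·h/√(8m_nE_n).
E_3 = 2.91×10^5 eV = 4.662×10^-14 J, so L = 3·6.626×10^-34/√(8·1.675×10^-27·4.662×10^-14) = 7.95×10^-14 m = 79.5 fm.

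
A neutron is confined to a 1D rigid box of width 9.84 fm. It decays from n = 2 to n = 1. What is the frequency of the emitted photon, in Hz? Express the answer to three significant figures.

E_1 = h²/(8m_nL²) = 3.384×10^-13 J and ΔE = (2² − 1²)E_1 = 1.015×10^-12 J.
f = ΔE/h = 1.015×10^-12/6.626×10^-34 = 1.53×10^21 Hz.

f = 1.53×10^21 Hz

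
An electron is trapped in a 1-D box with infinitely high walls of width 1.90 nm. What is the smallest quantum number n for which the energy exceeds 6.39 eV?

n = 8

E_1 = h²/(8m_eL²) = 1.669×10^-20 J = 0.1042 eV.
Need n² > 6.39/0.1042 = 61.32, i.e. n > 7.831.
The smallest integer satisfying this is n = 8.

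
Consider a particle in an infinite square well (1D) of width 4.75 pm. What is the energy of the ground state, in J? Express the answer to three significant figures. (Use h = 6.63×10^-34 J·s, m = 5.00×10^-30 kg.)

E_1 = 4.87×10^-16 J

For an infinite well E_n = n²h²/(8mL²), so E_1 = h²/(8mL²) = (6.63×10^-34)²/(8·5.00×10^-30·(4.75×10^-12 m)²) = 4.871×10^-16 J.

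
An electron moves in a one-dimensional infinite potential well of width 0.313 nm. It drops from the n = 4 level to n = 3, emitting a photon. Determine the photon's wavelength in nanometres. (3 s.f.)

E_1 = h²/(8m_eL²) = 6.150×10^-19 J, so ΔE = (4² − 3²)E_1 = 4.305×10^-18 J.
λ = hc/ΔE = (6.626×10^-34·2.998×10^8)/4.305×10^-18 = 4.61×10^-8 m = 46.1 nm.

λ = 46.1 nm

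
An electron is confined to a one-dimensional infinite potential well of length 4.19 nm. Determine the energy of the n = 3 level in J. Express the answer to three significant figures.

E_3 = 3.09×10^-20 J

For an infinite well E_n = n²h²/(8m_eL²), so E_1 = h²/(8m_eL²) = (6.626×10^-34)²/(8·9.109×10^-31·(4.19×10^-9 m)²) = 3.432×10^-21 J.
Then E_3 = 3²·E_1 = 9·3.432×10^-21 J = 3.09×10^-20 J.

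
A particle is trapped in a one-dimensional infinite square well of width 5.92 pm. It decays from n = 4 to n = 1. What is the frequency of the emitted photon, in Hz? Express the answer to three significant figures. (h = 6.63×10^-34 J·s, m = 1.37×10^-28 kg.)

f = 2.59×10^17 Hz

E_1 = h²/(8mL²) = 1.144×10^-17 J and ΔE = (4² − 1²)E_1 = 1.716×10^-16 J.
f = ΔE/h = 1.716×10^-16/6.63×10^-34 = 2.59×10^17 Hz.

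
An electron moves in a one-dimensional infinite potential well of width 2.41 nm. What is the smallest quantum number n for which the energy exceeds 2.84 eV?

E_1 = h²/(8m_eL²) = 1.037×10^-20 J = 0.06473 eV.
Need n² > 2.84/0.06473 = 43.87, i.e. n > 6.623.
The smallest integer satisfying this is n = 7.

n = 7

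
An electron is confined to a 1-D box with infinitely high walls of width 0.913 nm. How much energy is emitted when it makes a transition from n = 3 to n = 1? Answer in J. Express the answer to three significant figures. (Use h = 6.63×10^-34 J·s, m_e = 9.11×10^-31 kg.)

|ΔE| = 5.79×10^-19 J

E_1 = h²/(8m_eL²) = 7.236×10^-20 J.
|ΔE| = |3² − 1²|·E_1 = 8·7.236×10^-20 J = 5.79×10^-19 J.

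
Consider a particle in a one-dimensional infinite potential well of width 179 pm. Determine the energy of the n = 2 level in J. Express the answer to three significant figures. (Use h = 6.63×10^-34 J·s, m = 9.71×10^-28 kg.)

E_2 = 7.06×10^-21 J

For an infinite well E_n = n²h²/(8mL²), so E_1 = h²/(8mL²) = (6.63×10^-34)²/(8·9.71×10^-28·(1.79×10^-10 m)²) = 1.766×10^-21 J.
Then E_2 = 2²·E_1 = 4·1.766×10^-21 J = 7.06×10^-21 J.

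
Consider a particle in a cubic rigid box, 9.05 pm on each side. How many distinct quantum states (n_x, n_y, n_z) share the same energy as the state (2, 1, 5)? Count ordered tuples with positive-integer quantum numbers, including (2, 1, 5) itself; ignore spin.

The level has n_x² + n_y² + n_z² = 30. The ordered positive-integer solutions are (1, 2, 5), (1, 5, 2), (2, 1, 5), (2, 5, 1), (5, 1, 2), (5, 2, 1).
That gives 6 states.

degeneracy = 6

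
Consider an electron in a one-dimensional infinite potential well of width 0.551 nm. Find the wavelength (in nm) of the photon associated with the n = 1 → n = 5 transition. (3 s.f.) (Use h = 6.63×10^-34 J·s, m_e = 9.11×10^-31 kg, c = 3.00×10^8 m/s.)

λ = 41.7 nm

E_1 = h²/(8m_eL²) = 1.987×10^-19 J, so ΔE = (5² − 1²)E_1 = 4.769×10^-18 J.
λ = hc/ΔE = (6.63×10^-34·3.00×10^8)/4.769×10^-18 = 4.17×10^-8 m = 41.7 nm.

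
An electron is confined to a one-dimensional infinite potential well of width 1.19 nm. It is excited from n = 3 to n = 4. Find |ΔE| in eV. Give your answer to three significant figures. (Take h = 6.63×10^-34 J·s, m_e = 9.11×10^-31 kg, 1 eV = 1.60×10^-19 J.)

|ΔE| = 1.86 eV

E_1 = h²/(8m_eL²) = 4.259×10^-20 J.
|ΔE| = |3² − 4²|·E_1 = 7·4.259×10^-20 J = 2.981×10^-19 J = 1.86 eV.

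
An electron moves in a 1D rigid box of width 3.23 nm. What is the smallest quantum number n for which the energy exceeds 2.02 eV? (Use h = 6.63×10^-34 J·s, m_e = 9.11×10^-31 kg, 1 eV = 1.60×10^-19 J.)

n = 8

E_1 = h²/(8m_eL²) = 5.781×10^-21 J = 0.03613 eV.
Need n² > 2.02/0.03613 = 55.91, i.e. n > 7.477.
The smallest integer satisfying this is n = 8.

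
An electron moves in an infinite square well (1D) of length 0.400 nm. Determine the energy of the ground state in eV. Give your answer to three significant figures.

For an infinite well E_n = n²h²/(8m_eL²), so E_1 = h²/(8m_eL²) = (6.626×10^-34)²/(8·9.109×10^-31·(4.00×10^-10 m)²) = 3.765×10^-19 J.
Converting, E_1 = 3.765×10^-19 J / (1.602×10^-19 J/eV) = 2.35 eV.

E_1 = 2.35 eV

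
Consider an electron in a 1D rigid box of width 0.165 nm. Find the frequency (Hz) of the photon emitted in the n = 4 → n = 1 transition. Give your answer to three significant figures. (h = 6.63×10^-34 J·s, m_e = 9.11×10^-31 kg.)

E_1 = h²/(8m_eL²) = 2.215×10^-18 J and ΔE = (4² − 1²)E_1 = 3.323×10^-17 J.
f = ΔE/h = 3.323×10^-17/6.63×10^-34 = 5.01×10^16 Hz.

f = 5.01×10^16 Hz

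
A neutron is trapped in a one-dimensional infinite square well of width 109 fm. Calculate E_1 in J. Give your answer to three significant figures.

E_1 = 2.76×10^-15 J

For an infinite well E_n = n²h²/(8m_nL²), so E_1 = h²/(8m_nL²) = (6.626×10^-34)²/(8·1.675×10^-27·(1.09×10^-13 m)²) = 2.758×10^-15 J.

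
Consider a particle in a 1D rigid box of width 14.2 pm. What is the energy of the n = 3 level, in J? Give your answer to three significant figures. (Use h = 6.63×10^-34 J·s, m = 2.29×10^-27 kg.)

For an infinite well E_n = n²h²/(8mL²), so E_1 = h²/(8mL²) = (6.63×10^-34)²/(8·2.29×10^-27·(1.42×10^-11 m)²) = 1.190×10^-19 J.
Then E_3 = 3²·E_1 = 9·1.190×10^-19 J = 1.07×10^-18 J.

E_3 = 1.07×10^-18 J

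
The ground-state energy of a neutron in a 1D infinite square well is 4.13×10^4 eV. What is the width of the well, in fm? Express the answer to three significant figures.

L = 70.4 fm

From E_n = n²h²/(8m_nL²), L = n·h/√(8m_nE_n).
E_1 = 4.13×10^4 eV = 6.616×10^-15 J, so L = 1·6.626×10^-34/√(8·1.675×10^-27·6.616×10^-15) = 7.04×10^-14 m = 70.4 fm.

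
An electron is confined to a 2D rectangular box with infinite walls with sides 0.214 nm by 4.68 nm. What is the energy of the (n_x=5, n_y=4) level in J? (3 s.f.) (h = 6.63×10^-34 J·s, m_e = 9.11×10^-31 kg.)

For a 2D rectangular well E = (h²/8m_e)·Σ n_i²/L_i² = (6.63×10^-34)²/(8·9.11×10^-31) · [5²/(0.214 nm)² + 4²/(4.68 nm)²].
Evaluating gives E = 3.30×10^-17 J.

E = 3.30×10^-17 J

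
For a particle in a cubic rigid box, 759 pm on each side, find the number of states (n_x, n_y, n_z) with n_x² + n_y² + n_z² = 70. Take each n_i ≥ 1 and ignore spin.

degeneracy = 6

The level has n_x² + n_y² + n_z² = 70. The ordered positive-integer solutions are (3, 5, 6), (3, 6, 5), (5, 3, 6), (5, 6, 3), (6, 3, 5), (6, 5, 3).
That gives 6 states.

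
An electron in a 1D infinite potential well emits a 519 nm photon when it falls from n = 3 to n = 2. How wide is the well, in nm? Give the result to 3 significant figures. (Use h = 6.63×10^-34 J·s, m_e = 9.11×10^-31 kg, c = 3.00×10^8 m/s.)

The photon carries ΔE = hc/λ = 6.63×10^-34·3.00×10^8/5.19×10^-7 m = 3.832×10^-19 J.
Since ΔE = (3² − 2²)E_1, E_1 = 7.664×10^-20 J, and L = h/√(8m_eE_1) = 8.87×10^-10 m = 0.887 nm.

L = 0.887 nm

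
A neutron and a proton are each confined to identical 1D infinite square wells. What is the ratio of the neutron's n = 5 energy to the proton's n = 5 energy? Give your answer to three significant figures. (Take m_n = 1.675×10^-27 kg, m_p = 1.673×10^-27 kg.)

0.999

E_n ∝ 1/m at fixed n and L, so the ratio is m_p/m_n = 1.673×10^-27/1.675×10^-27 = 0.999.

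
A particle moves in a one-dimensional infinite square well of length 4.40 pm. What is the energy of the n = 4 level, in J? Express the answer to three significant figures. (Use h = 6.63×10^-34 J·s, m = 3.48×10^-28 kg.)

For an infinite well E_n = n²h²/(8mL²), so E_1 = h²/(8mL²) = (6.63×10^-34)²/(8·3.48×10^-28·(4.40×10^-12 m)²) = 8.156×10^-18 J.
Then E_4 = 4²·E_1 = 16·8.156×10^-18 J = 1.30×10^-16 J.

E_4 = 1.30×10^-16 J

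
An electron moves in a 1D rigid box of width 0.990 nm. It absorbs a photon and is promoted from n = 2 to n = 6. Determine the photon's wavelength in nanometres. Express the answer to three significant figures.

E_1 = h²/(8m_eL²) = 6.147×10^-20 J, so ΔE = (6² − 2²)E_1 = 1.967×10^-18 J.
λ = hc/ΔE = (6.626×10^-34·2.998×10^8)/1.967×10^-18 = 1.01×10^-7 m = 101 nm.

λ = 101 nm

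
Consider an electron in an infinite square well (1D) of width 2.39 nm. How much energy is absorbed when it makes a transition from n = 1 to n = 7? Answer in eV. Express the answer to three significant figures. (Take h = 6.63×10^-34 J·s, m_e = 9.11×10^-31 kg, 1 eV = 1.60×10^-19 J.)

|ΔE| = 3.17 eV

E_1 = h²/(8m_eL²) = 1.056×10^-20 J.
|ΔE| = |1² − 7²|·E_1 = 48·1.056×10^-20 J = 5.069×10^-19 J = 3.17 eV.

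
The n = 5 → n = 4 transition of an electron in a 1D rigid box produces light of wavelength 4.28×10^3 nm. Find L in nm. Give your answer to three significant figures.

L = 3.42 nm

The photon carries ΔE = hc/λ = 6.626×10^-34·2.998×10^8/4.28×10^-6 m = 4.641×10^-20 J.
Since ΔE = (5² − 4²)E_1, E_1 = 5.157×10^-21 J, and L = h/√(8m_eE_1) = 3.42×10^-9 m = 3.42 nm.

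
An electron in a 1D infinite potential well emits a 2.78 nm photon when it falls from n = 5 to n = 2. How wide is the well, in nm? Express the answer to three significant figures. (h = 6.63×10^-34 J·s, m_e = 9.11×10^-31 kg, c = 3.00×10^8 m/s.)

The photon carries ΔE = hc/λ = 6.63×10^-34·3.00×10^8/2.78×10^-9 m = 7.155×10^-17 J.
Since ΔE = (5² − 2²)E_1, E_1 = 3.407×10^-18 J, and L = h/√(8m_eE_1) = 1.33×10^-10 m = 0.133 nm.

L = 0.133 nm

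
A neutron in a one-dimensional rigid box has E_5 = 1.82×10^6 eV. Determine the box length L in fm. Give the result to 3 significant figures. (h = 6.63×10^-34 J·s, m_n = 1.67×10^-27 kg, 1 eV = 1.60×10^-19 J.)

L = 53.1 fm

From E_n = n²h²/(8m_nL²), L = n·h/√(8m_nE_n).
E_5 = 1.82×10^6 eV = 2.912×10^-13 J, so L = 5·6.63×10^-34/√(8·1.67×10^-27·2.912×10^-13) = 5.31×10^-14 m = 53.1 fm.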